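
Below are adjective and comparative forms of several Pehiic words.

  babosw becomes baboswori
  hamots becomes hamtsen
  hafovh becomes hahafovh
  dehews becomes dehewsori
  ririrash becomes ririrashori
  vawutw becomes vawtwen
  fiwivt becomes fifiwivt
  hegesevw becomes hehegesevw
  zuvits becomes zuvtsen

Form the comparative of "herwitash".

herwitashori

"herwitash" has second-to-last letter 's'. The stems whose second-to-last letter is 's' (babosw → baboswori, ririrash → ririrashori) add -ori.
The other patterns: stems whose second-to-last letter is 'v' repeat the first consonant+vowel as a prefix; stems whose second-to-last letter is 't' delete the last vowel and add -en.
So herwitash → herwitashori.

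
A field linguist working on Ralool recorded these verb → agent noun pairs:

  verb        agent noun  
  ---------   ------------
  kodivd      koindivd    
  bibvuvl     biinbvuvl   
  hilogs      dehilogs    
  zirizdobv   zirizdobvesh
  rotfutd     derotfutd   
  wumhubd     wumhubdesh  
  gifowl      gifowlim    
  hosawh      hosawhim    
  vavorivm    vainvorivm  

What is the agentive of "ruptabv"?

ruptabvesh

wumhubd and kodivd both end in -d yet inflect differently (wumhubdesh, koindivd), so the final letter is not what conditions the rule; the second-to-last letter is.
"ruptabv" has second-to-last letter 'b'. The stems whose second-to-last letter is 'b' (wumhubd → wumhubdesh, zirizdobv → zirizdobvesh) add -esh.
So ruptabv → ruptabvesh.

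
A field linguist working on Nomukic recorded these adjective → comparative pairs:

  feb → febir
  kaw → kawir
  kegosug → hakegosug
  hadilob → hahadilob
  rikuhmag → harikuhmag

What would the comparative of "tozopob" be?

feb and hadilob both end in -b yet inflect differently (febir, hahadilob), so the final letter is not what conditions the rule; the number of vowels is.
"tozopob" has 3 vowels. The stems with 3 vowels (kegosug → hakegosug, hadilob → hahadilob, rikuhmag → harikuhmag) add the prefix ha-.
So tozopob → hatozopob.

hatozopob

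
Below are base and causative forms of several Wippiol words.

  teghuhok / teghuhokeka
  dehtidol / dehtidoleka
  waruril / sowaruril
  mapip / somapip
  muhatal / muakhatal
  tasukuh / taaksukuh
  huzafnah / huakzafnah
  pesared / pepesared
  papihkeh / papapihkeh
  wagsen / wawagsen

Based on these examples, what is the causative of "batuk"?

baaktuk

dehtidol and waruril both end in -l yet inflect differently (dehtidoleka, sowaruril), so the final letter is not what conditions the rule; the last vowel is.
"batuk" has last vowel 'u'. The one such stem in the data (tasukuh → taaksukuh) inserts -ak- after the first vowel (as do muhatal, huzafnah), so the same rule applies.
The other patterns: stems whose last vowel is 'o' add -eka; stems whose last vowel is 'i' add the prefix so-; stems whose last vowel is 'e' repeat the first consonant+vowel as a prefix.
So batuk → baaktuk.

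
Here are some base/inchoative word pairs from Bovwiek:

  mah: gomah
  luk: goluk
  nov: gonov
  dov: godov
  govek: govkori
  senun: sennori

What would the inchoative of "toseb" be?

tosbori

"toseb" has 2 vowels. The stems with 2 vowels (senun → sennori, govek → govkori) delete the last vowel and add -ori.
The other pattern: stems with 1 vowel add the prefix go-.
So toseb → tosbori.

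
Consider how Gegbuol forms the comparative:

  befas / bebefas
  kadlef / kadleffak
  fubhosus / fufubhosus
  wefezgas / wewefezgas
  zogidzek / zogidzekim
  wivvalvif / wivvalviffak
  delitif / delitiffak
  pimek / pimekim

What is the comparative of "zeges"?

kadlef and zogidzek both have last vowel 'e' yet inflect differently (kadleffak, zogidzekim), so the last vowel is not what conditions the rule; the final letter is.
"zeges" ends in -s. The stems ending in -s (befas → bebefas, wefezgas → wewefezgas, fubhosus → fufubhosus) repeat the first consonant+vowel as a prefix.
So zeges → zezeges.

zezeges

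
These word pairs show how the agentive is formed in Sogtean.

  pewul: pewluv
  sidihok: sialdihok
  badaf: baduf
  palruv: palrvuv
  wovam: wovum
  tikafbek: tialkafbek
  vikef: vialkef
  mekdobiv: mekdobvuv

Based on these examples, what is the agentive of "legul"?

legluv

badaf and vikef both end in -f yet inflect differently (baduf, vialkef), so the final letter is not what conditions the rule; the last vowel is.
"legul" has last vowel 'u'. The stems whose last vowel is 'u' (pewul → pewluv, palruv → palrvuv) delete the last vowel and add -uv.
The other patterns: stems whose last vowel is 'a' change the last vowel to 'u'; stems whose last vowel is 'e' or 'o' insert -al- after the first vowel.
So legul → legluv.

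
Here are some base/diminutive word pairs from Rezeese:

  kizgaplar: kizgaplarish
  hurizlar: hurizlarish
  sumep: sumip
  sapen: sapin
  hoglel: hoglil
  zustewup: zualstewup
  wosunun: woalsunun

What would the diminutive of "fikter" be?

sumep and zustewup both end in -p yet inflect differently (sumip, zualstewup), so the final letter is not what conditions the rule; the last vowel is.
"fikter" has last vowel 'e'. The stems whose last vowel is 'e' (sumep → sumip, sapen → sapin, hoglel → hoglil) change the last vowel to 'i'.
So fikter → fiktir.

fiktir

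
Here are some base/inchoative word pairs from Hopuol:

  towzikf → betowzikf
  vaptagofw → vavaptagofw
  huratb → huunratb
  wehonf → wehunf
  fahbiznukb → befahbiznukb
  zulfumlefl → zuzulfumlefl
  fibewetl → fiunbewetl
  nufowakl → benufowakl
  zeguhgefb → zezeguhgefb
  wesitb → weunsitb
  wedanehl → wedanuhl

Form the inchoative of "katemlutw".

kauntemlutw

huratb and fahbiznukb both end in -b yet inflect differently (huunratb, befahbiznukb), so the final letter is not what conditions the rule; the second-to-last letter is.
"katemlutw" has second-to-last letter 't'. The stems whose second-to-last letter is 't' (huratb → huunratb, wesitb → weunsitb, fibewetl → fiunbewetl) insert -un- after the first vowel.
So katemlutw → kauntemlutw.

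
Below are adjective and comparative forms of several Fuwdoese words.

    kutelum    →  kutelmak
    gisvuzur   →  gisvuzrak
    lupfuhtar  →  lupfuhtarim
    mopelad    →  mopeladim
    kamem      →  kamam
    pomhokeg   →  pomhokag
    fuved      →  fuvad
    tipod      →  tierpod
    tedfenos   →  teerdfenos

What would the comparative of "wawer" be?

wawar

gisvuzur and lupfuhtar both end in -r yet inflect differently (gisvuzrak, lupfuhtarim), so the final letter is not what conditions the rule; the last vowel is.
"wawer" has last vowel 'e'. The stems whose last vowel is 'e' (kamem → kamam, pomhokeg → pomhokag, fuved → fuvad) change the last vowel to 'a'.
The other patterns: stems whose last vowel is 'u' delete the last vowel and add -ak; stems whose last vowel is 'a' add -im; stems whose last vowel is 'o' insert -er- after the first vowel.
So wawer → wawar.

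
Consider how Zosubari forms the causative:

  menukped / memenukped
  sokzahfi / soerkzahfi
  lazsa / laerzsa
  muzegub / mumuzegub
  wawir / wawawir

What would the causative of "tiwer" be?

titiwer

wawir and sokzahfi both have last vowel 'i' yet inflect differently (wawawir, soerkzahfi), so the last vowel is not what conditions the rule; whether the stem ends in a vowel or a consonant is.
"tiwer" ends in a consonant. The stems ending in a consonant (wawir → wawawir, menukped → memenukped, muzegub → mumuzegub) repeat the first consonant+vowel as a prefix.
So tiwer → titiwer.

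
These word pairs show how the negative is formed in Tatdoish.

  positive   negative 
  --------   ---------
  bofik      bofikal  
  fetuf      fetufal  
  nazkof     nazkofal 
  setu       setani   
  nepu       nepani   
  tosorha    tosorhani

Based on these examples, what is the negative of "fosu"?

"fosu" ends in a vowel. The stems ending in a vowel (setu → setani, nepu → nepani, tosorha → tosorhani) drop the final letter and add -ani.
The other pattern: stems ending in a consonant add -al.
So fosu → fosani.

fosani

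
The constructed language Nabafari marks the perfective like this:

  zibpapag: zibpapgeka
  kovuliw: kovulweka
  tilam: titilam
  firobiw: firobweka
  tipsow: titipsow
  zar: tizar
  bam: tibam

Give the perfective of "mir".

tipsow and firobiw both end in -w yet inflect differently (titipsow, firobweka), so the final letter is not what conditions the rule; the number of vowels is.
"mir" has 1 vowel. The stems with 1 vowel (zar → tizar, bam → tibam) add the prefix ti-.
So mir → timir.

timir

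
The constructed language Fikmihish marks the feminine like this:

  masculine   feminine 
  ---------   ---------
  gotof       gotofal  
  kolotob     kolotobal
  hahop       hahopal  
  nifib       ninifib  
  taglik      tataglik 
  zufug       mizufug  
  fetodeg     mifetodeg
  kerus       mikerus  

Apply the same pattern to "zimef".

kolotob and nifib both end in -b yet inflect differently (kolotobal, ninifib), so the final letter is not what conditions the rule; the last vowel is.
"zimef" has last vowel 'e'. The one such stem in the data (fetodeg → mifetodeg) adds the prefix mi-, so the same rule applies.
So zimef → mizimef.

mizimef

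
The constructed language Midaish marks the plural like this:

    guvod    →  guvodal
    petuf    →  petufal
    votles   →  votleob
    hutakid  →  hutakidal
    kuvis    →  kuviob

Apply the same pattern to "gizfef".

gizfefal

kuvis and hutakid both have last vowel 'i' yet inflect differently (kuviob, hutakidal), so the last vowel is not what conditions the rule; the final letter is.
"gizfef" ends in -f. The one such stem in the data (petuf → petufal) adds -al, so the same rule applies.
The other pattern: stems ending in -s drop the final letter and add -ob.
So gizfef → gizfefal.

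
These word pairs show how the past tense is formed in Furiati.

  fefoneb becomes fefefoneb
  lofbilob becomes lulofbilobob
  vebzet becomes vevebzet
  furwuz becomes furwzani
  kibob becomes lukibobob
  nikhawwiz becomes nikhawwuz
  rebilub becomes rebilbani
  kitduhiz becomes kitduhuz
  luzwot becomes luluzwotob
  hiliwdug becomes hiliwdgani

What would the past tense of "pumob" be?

lupumobob

"pumob" has last vowel 'o'. The stems whose last vowel is 'o' (lofbilob → lulofbilobob, luzwot → luluzwotob, kibob → lukibobob) add lu- … -ob around the stem.
The other patterns: stems whose last vowel is 'e' repeat the first consonant+vowel as a prefix; stems whose last vowel is 'u' delete the last vowel and add -ani; stems whose last vowel is 'i' change the last vowel to 'u'.
So pumob → lupumobob.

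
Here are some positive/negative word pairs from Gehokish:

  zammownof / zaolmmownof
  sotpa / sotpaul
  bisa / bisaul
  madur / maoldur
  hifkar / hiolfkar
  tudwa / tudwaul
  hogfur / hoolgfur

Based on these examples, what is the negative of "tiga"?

hifkar and tudwa both have last vowel 'a' yet inflect differently (hiolfkar, tudwaul), so the last vowel is not what conditions the rule; whether the stem ends in a vowel or a consonant is.
"tiga" ends in a vowel. The stems ending in a vowel (tudwa → tudwaul, bisa → bisaul, sotpa → sotpaul) add -ul.
The other pattern: stems ending in a consonant insert -ol- after the first vowel.
So tiga → tigaul.

tigaul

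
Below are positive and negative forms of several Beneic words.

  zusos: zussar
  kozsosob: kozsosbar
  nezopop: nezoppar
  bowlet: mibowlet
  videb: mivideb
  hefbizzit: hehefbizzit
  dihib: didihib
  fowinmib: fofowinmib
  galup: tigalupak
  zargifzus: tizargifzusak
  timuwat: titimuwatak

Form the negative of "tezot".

"tezot" has last vowel 'o'. The stems whose last vowel is 'o' (zusos → zussar, kozsosob → kozsosbar, nezopop → nezoppar) delete the last vowel and add -ar.
The other patterns: stems whose last vowel is 'e' add the prefix mi-; stems whose last vowel is 'i' repeat the first consonant+vowel as a prefix; stems whose last vowel is 'a' or 'u' add ti- … -ak around the stem.
So tezot → teztar.

teztar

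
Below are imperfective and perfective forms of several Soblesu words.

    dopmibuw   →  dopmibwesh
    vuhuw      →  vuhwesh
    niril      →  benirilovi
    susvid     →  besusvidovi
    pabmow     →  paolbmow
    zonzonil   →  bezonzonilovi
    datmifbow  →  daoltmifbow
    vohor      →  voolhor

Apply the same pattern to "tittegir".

betittegirovi

vuhuw and pabmow both end in -w yet inflect differently (vuhwesh, paolbmow), so the final letter is not what conditions the rule; the last vowel is.
"tittegir" has last vowel 'i'. The stems whose last vowel is 'i' (niril → benirilovi, zonzonil → bezonzonilovi, susvid → besusvidovi) add be- … -ovi around the stem.
So tittegir → betittegirovi.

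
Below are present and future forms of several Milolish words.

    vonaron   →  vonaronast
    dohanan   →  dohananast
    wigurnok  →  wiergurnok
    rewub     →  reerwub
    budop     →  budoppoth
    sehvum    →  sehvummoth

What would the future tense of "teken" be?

"teken" ends in -n. The stems ending in -n (vonaron → vonaronast, dohanan → dohananast) add -ast.
So teken → tekenast.

tekenast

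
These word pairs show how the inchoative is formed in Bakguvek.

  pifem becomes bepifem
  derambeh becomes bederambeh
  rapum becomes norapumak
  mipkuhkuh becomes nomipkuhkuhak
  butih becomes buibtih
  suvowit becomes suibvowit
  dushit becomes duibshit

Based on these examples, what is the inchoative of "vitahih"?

viibtahih

pifem and rapum both end in -m yet inflect differently (bepifem, norapumak), so the final letter is not what conditions the rule; the last vowel is.
"vitahih" has last vowel 'i'. The stems whose last vowel is 'i' (butih → buibtih, suvowit → suibvowit, dushit → duibshit) insert -ib- after the first vowel.
The other patterns: stems whose last vowel is 'e' add the prefix be-; stems whose last vowel is 'u' add no- … -ak around the stem.
So vitahih → viibtahih.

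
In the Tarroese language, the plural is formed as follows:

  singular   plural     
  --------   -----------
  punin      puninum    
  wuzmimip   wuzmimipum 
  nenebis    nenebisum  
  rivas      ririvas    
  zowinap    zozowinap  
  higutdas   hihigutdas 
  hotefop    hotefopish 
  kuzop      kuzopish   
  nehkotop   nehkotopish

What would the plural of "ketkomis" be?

ketkomisum

"ketkomis" has last vowel 'i'. The stems whose last vowel is 'i' (punin → puninum, wuzmimip → wuzmimipum, nenebis → nenebisum) add -um.
The other patterns: stems whose last vowel is 'a' repeat the first consonant+vowel as a prefix; stems whose last vowel is 'o' add -ish.
So ketkomis → ketkomisum.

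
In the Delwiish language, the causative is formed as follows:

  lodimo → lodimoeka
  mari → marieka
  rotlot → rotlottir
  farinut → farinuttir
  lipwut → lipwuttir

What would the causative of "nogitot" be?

lodimo and rotlot both have last vowel 'o' yet inflect differently (lodimoeka, rotlottir), so the last vowel is not what conditions the rule; whether the stem ends in a vowel or a consonant is.
"nogitot" ends in a consonant. The stems ending in a consonant (rotlot → rotlottir, farinut → farinuttir, lipwut → lipwuttir) double the final consonant and add -ir.
The other pattern: stems ending in a vowel add -eka.
So nogitot → nogitottir.

nogitottir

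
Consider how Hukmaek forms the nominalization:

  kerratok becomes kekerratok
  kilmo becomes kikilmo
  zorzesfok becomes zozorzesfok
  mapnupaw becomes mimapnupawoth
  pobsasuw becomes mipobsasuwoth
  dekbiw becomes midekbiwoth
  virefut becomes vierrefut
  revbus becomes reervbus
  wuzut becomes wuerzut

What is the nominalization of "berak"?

pobsasuw and virefut both have last vowel 'u' yet inflect differently (mipobsasuwoth, vierrefut), so the last vowel is not what conditions the rule; the final letter is.
"berak" ends in -k. The stems ending in -k (kerratok → kekerratok, zorzesfok → zozorzesfok) repeat the first consonant+vowel as a prefix.
So berak → beberak.

beberak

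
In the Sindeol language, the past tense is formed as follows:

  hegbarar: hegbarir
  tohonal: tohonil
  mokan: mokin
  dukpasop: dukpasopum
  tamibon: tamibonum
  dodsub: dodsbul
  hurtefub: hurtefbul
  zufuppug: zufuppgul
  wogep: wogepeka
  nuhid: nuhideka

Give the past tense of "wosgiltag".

mokan and tamibon both end in -n yet inflect differently (mokin, tamibonum), so the final letter is not what conditions the rule; the last vowel is.
"wosgiltag" has last vowel 'a'. The stems whose last vowel is 'a' (hegbarar → hegbarir, tohonal → tohonil, mokan → mokin) change the last vowel to 'i'.
The other patterns: stems whose last vowel is 'o' add -um; stems whose last vowel is 'u' delete the last vowel and add -ul; stems whose last vowel is 'e' or 'i' add -eka.
So wosgiltag → wosgiltig.

wosgiltig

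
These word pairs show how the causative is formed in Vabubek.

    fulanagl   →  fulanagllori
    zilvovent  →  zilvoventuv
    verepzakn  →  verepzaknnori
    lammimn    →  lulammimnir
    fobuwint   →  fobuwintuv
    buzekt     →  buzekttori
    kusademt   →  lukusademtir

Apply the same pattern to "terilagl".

fobuwint and kusademt both end in -t yet inflect differently (fobuwintuv, lukusademtir), so the final letter is not what conditions the rule; the second-to-last letter is.
"terilagl" has second-to-last letter 'g'. The one such stem in the data (fulanagl → fulanagllori) doubles the final consonant and adds -ori (as do buzekt, verepzakn), so the same rule applies.
The other patterns: stems whose second-to-last letter is 'n' add -uv; stems whose second-to-last letter is 'm' add lu- … -ir around the stem.
So terilagl → terilagllori.

terilagllori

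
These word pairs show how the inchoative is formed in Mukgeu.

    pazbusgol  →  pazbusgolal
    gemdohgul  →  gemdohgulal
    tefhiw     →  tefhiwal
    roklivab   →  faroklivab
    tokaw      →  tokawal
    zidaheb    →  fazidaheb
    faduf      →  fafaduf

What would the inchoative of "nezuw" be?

nezuwal

"nezuw" ends in -w. The stems ending in -w (tokaw → tokawal, tefhiw → tefhiwal) add -al.
So nezuw → nezuwal.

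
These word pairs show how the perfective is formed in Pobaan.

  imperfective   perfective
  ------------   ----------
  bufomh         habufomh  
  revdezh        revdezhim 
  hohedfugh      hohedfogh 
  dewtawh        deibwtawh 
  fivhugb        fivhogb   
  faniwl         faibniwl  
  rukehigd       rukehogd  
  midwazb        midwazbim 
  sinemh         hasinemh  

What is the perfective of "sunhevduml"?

hohedfugh and bufomh both end in -h yet inflect differently (hohedfogh, habufomh), so the final letter is not what conditions the rule; the second-to-last letter is.
"sunhevduml" has second-to-last letter 'm'. The stems whose second-to-last letter is 'm' (bufomh → habufomh, sinemh → hasinemh) add the prefix ha-.
The other patterns: stems whose second-to-last letter is 'g' change the last vowel to 'o'; stems whose second-to-last letter is 'z' add -im; stems whose second-to-last letter is 'w' insert -ib- after the first vowel.
So sunhevduml → hasunhevduml.

hasunhevduml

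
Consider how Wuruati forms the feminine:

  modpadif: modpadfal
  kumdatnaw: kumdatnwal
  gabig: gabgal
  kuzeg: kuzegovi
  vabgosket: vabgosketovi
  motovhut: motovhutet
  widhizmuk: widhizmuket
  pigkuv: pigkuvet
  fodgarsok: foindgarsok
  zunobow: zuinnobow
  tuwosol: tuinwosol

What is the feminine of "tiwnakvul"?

tiwnakvulet

gabig and kuzeg both end in -g yet inflect differently (gabgal, kuzegovi), so the final letter is not what conditions the rule; the last vowel is.
"tiwnakvul" has last vowel 'u'. The stems whose last vowel is 'u' (motovhut → motovhutet, widhizmuk → widhizmuket, pigkuv → pigkuvet) add -et.
So tiwnakvul → tiwnakvulet.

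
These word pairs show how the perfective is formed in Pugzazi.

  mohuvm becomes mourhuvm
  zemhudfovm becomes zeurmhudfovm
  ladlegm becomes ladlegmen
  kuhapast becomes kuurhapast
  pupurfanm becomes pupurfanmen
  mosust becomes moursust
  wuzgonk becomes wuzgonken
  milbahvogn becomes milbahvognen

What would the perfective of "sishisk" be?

siurshisk

pupurfanm and mohuvm both end in -m yet inflect differently (pupurfanmen, mourhuvm), so the final letter is not what conditions the rule; the second-to-last letter is.
"sishisk" has second-to-last letter 's'. The stems whose second-to-last letter is 's' (mosust → moursust, kuhapast → kuurhapast) insert -ur- after the first vowel.
The other pattern: stems whose second-to-last letter is 'g' or 'n' add -en.
So sishisk → siurshisk.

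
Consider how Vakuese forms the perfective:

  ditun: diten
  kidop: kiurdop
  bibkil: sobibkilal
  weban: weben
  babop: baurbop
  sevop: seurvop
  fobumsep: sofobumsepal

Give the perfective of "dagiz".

fobumsep and babop both end in -p yet inflect differently (sofobumsepal, baurbop), so the final letter is not what conditions the rule; the last vowel is.
"dagiz" has last vowel 'i'. The one such stem in the data (bibkil → sobibkilal) adds so- … -al around the stem, so the same rule applies.
The other patterns: stems whose last vowel is 'o' insert -ur- after the first vowel; stems whose last vowel is 'a' or 'u' change the last vowel to 'e'.
So dagiz → sodagizal.

sodagizal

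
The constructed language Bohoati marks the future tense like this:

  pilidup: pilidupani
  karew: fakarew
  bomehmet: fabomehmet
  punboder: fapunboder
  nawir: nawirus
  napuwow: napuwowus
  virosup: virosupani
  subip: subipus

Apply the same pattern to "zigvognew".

karew and napuwow both end in -w yet inflect differently (fakarew, napuwowus), so the final letter is not what conditions the rule; the last vowel is.
"zigvognew" has last vowel 'e'. The stems whose last vowel is 'e' (karew → fakarew, punboder → fapunboder, bomehmet → fabomehmet) add the prefix fa-.
The other patterns: stems whose last vowel is 'u' add -ani; stems whose last vowel is 'i' or 'o' add -us.
So zigvognew → fazigvognew.

fazigvognew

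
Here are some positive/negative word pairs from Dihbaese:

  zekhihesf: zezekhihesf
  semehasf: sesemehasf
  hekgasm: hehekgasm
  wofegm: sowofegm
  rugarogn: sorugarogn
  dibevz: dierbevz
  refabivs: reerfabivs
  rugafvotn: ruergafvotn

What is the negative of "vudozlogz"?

sovudozlogz

"vudozlogz" has second-to-last letter 'g'. The stems whose second-to-last letter is 'g' (wofegm → sowofegm, rugarogn → sorugarogn) add the prefix so-.
So vudozlogz → sovudozlogz.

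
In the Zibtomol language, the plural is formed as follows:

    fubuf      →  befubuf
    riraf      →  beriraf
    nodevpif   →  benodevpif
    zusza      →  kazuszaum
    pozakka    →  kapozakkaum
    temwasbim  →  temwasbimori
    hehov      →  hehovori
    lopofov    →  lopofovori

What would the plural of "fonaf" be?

befonaf

"fonaf" ends in -f. The stems ending in -f (fubuf → befubuf, riraf → beriraf, nodevpif → benodevpif) add the prefix be-.
So fonaf → befonaf.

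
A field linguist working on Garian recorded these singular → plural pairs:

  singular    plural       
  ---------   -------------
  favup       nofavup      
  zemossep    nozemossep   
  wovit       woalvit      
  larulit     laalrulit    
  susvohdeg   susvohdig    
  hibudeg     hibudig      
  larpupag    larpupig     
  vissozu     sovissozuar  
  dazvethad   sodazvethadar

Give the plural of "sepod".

zemossep and susvohdeg both have last vowel 'e' yet inflect differently (nozemossep, susvohdig), so the last vowel is not what conditions the rule; the final letter is.
"sepod" ends in -d. The one such stem in the data (dazvethad → sodazvethadar) adds so- … -ar around the stem, so the same rule applies.
The other patterns: stems ending in -p add the prefix no-; stems ending in -t insert -al- after the first vowel; stems ending in -g change the last vowel to 'i'.
So sepod → sosepodar.

sosepodar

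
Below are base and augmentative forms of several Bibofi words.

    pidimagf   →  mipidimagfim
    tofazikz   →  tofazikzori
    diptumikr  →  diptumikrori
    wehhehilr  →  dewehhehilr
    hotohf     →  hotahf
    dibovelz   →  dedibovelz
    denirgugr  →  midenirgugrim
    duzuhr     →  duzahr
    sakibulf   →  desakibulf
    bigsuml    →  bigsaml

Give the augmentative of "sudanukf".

"sudanukf" has second-to-last letter 'k'. The stems whose second-to-last letter is 'k' (tofazikz → tofazikzori, diptumikr → diptumikrori) add -ori.
The other patterns: stems whose second-to-last letter is 'g' add mi- … -im around the stem; stems whose second-to-last letter is 'l' add the prefix de-; stems whose second-to-last letter is 'h' or 'm' change the last vowel to 'a'.
So sudanukf → sudanukfori.

sudanukfori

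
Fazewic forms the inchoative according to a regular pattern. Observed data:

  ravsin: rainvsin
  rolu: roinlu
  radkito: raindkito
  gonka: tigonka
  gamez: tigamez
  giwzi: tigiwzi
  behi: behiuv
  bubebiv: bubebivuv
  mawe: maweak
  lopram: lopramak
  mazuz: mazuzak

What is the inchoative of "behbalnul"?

behbalnuluv

giwzi and behi both end in -i yet inflect differently (tigiwzi, behiuv), so the final letter is not what conditions the rule; the first letter is.
"behbalnul" begins with b-. The stems beginning with b- (behi → behiuv, bubebiv → bubebivuv) add -uv.
The other patterns: stems beginning with r- insert -in- after the first vowel; stems beginning with g- add the prefix ti-; stems beginning with l- or m- add -ak.
So behbalnul → behbalnuluv.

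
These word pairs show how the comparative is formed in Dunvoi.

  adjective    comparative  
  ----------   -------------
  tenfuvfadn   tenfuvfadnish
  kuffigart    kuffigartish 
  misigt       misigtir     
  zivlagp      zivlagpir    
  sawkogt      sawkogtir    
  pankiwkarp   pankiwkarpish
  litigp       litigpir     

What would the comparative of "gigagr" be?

gigagrir

misigt and kuffigart both end in -t yet inflect differently (misigtir, kuffigartish), so the final letter is not what conditions the rule; the second-to-last letter is.
"gigagr" has second-to-last letter 'g'. The stems whose second-to-last letter is 'g' (zivlagp → zivlagpir, litigp → litigpir, misigt → misigtir) add -ir.
The other pattern: stems whose second-to-last letter is 'd' or 'r' add -ish.
So gigagr → gigagrir.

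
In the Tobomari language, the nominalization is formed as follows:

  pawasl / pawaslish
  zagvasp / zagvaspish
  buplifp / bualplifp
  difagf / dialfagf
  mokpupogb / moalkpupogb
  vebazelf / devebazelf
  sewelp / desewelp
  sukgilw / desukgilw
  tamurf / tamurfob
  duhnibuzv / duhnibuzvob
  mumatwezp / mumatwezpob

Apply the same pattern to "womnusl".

womnuslish

zagvasp and buplifp both end in -p yet inflect differently (zagvaspish, bualplifp), so the final letter is not what conditions the rule; the second-to-last letter is.
"womnusl" has second-to-last letter 's'. The stems whose second-to-last letter is 's' (pawasl → pawaslish, zagvasp → zagvaspish) add -ish.
So womnusl → womnuslish.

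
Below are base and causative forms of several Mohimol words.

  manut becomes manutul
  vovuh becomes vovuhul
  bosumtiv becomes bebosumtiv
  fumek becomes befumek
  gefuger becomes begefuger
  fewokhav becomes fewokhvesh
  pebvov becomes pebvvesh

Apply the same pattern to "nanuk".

bosumtiv and fewokhav both end in -v yet inflect differently (bebosumtiv, fewokhvesh), so the final letter is not what conditions the rule; the last vowel is.
"nanuk" has last vowel 'u'. The stems whose last vowel is 'u' (manut → manutul, vovuh → vovuhul) add -ul.
So nanuk → nanukul.

nanukul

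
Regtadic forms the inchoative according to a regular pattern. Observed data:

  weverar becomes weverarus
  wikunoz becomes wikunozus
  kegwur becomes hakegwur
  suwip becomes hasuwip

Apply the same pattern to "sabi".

weverar and kegwur both end in -r yet inflect differently (weverarus, hakegwur), so the final letter is not what conditions the rule; the first letter is.
"sabi" begins with s-. The one such stem in the data (suwip → hasuwip) adds the prefix ha-, so the same rule applies.
So sabi → hasabi.

hasabi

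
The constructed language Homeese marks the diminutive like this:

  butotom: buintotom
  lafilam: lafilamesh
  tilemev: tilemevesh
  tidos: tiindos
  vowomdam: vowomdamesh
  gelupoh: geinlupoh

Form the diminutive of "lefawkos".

butotom and vowomdam both end in -m yet inflect differently (buintotom, vowomdamesh), so the final letter is not what conditions the rule; the last vowel is.
"lefawkos" has last vowel 'o'. The stems whose last vowel is 'o' (butotom → buintotom, gelupoh → geinlupoh, tidos → tiindos) insert -in- after the first vowel.
So lefawkos → leinfawkos.

leinfawkos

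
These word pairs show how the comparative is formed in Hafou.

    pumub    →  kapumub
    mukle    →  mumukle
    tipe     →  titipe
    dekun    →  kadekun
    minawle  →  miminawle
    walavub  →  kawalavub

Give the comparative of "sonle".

tipe and dekun both have 2 vowels yet inflect differently (titipe, kadekun), so the number of vowels is not what conditions the rule; the final letter is.
"sonle" ends in -e. The stems ending in -e (tipe → titipe, minawle → miminawle, mukle → mumukle) repeat the first consonant+vowel as a prefix.
So sonle → sosonle.

sosonle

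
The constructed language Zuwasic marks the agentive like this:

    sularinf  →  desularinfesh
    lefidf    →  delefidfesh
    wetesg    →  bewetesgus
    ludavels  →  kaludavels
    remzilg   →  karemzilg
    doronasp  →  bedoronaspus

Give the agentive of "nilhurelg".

kanilhurelg

remzilg and wetesg both end in -g yet inflect differently (karemzilg, bewetesgus), so the final letter is not what conditions the rule; the second-to-last letter is.
"nilhurelg" has second-to-last letter 'l'. The stems whose second-to-last letter is 'l' (ludavels → kaludavels, remzilg → karemzilg) add the prefix ka-.
The other patterns: stems whose second-to-last letter is 's' add be- … -us around the stem; stems whose second-to-last letter is 'd' or 'n' add de- … -esh around the stem.
So nilhurelg → kanilhurelg.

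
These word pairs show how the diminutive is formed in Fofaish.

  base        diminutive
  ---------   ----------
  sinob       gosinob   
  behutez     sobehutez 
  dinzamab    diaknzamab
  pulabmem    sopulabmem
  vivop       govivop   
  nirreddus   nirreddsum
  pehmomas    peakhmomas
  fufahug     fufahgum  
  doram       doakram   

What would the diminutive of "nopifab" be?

pulabmem and doram both end in -m yet inflect differently (sopulabmem, doakram), so the final letter is not what conditions the rule; the last vowel is.
"nopifab" has last vowel 'a'. The stems whose last vowel is 'a' (dinzamab → diaknzamab, doram → doakram, pehmomas → peakhmomas) insert -ak- after the first vowel.
The other patterns: stems whose last vowel is 'u' delete the last vowel and add -um; stems whose last vowel is 'e' add the prefix so-; stems whose last vowel is 'o' add the prefix go-.
So nopifab → noakpifab.

noakpifab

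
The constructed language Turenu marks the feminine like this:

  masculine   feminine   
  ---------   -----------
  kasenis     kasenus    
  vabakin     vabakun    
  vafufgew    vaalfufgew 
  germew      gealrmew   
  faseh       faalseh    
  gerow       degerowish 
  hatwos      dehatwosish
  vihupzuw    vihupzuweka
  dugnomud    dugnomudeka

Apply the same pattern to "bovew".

boalvew

vafufgew and gerow both end in -w yet inflect differently (vaalfufgew, degerowish), so the final letter is not what conditions the rule; the last vowel is.
"bovew" has last vowel 'e'. The stems whose last vowel is 'e' (vafufgew → vaalfufgew, germew → gealrmew, faseh → faalseh) insert -al- after the first vowel.
So bovew → boalvew.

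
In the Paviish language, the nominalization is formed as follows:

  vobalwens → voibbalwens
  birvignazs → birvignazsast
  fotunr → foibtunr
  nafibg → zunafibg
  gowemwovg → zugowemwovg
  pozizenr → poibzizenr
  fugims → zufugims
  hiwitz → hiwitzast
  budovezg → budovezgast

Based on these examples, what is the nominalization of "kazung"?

vobalwens and birvignazs both end in -s yet inflect differently (voibbalwens, birvignazsast), so the final letter is not what conditions the rule; the second-to-last letter is.
"kazung" has second-to-last letter 'n'. The stems whose second-to-last letter is 'n' (vobalwens → voibbalwens, fotunr → foibtunr, pozizenr → poibzizenr) insert -ib- after the first vowel.
The other patterns: stems whose second-to-last letter is 't' or 'z' add -ast; stems whose second-to-last letter is 'b', 'm' or 'v' add the prefix zu-.
So kazung → kaibzung.

kaibzung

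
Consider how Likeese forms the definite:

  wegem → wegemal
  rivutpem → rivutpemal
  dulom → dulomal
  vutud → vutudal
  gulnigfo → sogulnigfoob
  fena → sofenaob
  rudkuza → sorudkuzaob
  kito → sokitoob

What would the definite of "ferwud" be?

dulom and gulnigfo both have last vowel 'o' yet inflect differently (dulomal, sogulnigfoob), so the last vowel is not what conditions the rule; whether the stem ends in a vowel or a consonant is.
"ferwud" ends in a consonant. The stems ending in a consonant (wegem → wegemal, rivutpem → rivutpemal, dulom → dulomal) add -al.
The other pattern: stems ending in a vowel add so- … -ob around the stem.
So ferwud → ferwudal.

ferwudal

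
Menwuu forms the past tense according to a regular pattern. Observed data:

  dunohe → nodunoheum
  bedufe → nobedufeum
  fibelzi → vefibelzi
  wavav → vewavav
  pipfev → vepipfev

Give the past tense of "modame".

dunohe and pipfev both have last vowel 'e' yet inflect differently (nodunoheum, vepipfev), so the last vowel is not what conditions the rule; the final letter is.
"modame" ends in -e. The stems ending in -e (dunohe → nodunoheum, bedufe → nobedufeum) add no- … -um around the stem.
So modame → nomodameum.

nomodameum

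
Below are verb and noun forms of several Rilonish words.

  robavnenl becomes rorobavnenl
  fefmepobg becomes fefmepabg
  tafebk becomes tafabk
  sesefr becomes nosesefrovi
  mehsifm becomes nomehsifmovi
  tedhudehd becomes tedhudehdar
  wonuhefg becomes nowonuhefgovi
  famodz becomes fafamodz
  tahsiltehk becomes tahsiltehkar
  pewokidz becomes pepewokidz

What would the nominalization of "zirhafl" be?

tahsiltehk and tafebk both end in -k yet inflect differently (tahsiltehkar, tafabk), so the final letter is not what conditions the rule; the second-to-last letter is.
"zirhafl" has second-to-last letter 'f'. The stems whose second-to-last letter is 'f' (sesefr → nosesefrovi, wonuhefg → nowonuhefgovi, mehsifm → nomehsifmovi) add no- … -ovi around the stem.
So zirhafl → nozirhaflovi.

nozirhaflovi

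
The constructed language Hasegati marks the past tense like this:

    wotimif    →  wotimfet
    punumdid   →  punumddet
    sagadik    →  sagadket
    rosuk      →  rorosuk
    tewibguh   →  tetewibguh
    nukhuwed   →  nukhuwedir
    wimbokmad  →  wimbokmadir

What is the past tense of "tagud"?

tatagud

sagadik and rosuk both end in -k yet inflect differently (sagadket, rorosuk), so the final letter is not what conditions the rule; the last vowel is.
"tagud" has last vowel 'u'. The stems whose last vowel is 'u' (rosuk → rorosuk, tewibguh → tetewibguh) repeat the first consonant+vowel as a prefix.
The other patterns: stems whose last vowel is 'i' delete the last vowel and add -et; stems whose last vowel is 'a' or 'e' add -ir.
So tagud → tatagud.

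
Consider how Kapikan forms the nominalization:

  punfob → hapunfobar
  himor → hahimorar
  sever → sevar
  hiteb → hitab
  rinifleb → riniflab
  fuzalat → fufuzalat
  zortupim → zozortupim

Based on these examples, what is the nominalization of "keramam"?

"keramam" has last vowel 'a'. The one such stem in the data (fuzalat → fufuzalat) repeats the first consonant+vowel as a prefix (as does zortupim), so the same rule applies.
So keramam → kekeramam.

kekeramam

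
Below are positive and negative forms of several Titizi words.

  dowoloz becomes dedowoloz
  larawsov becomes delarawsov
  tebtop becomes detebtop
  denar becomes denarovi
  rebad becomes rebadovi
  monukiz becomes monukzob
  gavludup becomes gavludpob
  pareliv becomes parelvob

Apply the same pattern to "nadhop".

denadhop

dowoloz and monukiz both end in -z yet inflect differently (dedowoloz, monukzob), so the final letter is not what conditions the rule; the last vowel is.
"nadhop" has last vowel 'o'. The stems whose last vowel is 'o' (dowoloz → dedowoloz, larawsov → delarawsov, tebtop → detebtop) add the prefix de-.
The other patterns: stems whose last vowel is 'a' add -ovi; stems whose last vowel is 'i' or 'u' delete the last vowel and add -ob.
So nadhop → denadhop.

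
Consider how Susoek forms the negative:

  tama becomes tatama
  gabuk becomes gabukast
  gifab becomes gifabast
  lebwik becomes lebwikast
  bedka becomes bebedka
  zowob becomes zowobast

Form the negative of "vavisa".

vavavisa

gifab and bedka both have last vowel 'a' yet inflect differently (gifabast, bebedka), so the last vowel is not what conditions the rule; whether the stem ends in a vowel or a consonant is.
"vavisa" ends in a vowel. The stems ending in a vowel (bedka → bebedka, tama → tatama) repeat the first consonant+vowel as a prefix.
The other pattern: stems ending in a consonant add -ast.
So vavisa → vavavisa.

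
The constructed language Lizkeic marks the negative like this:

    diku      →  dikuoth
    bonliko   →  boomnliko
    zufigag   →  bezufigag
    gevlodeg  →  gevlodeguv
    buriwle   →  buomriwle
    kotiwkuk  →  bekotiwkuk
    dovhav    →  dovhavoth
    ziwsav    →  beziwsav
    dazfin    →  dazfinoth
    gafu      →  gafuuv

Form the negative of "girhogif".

gafu and diku both end in -u yet inflect differently (gafuuv, dikuoth), so the final letter is not what conditions the rule; the first letter is.
"girhogif" begins with g-. The stems beginning with g- (gafu → gafuuv, gevlodeg → gevlodeguv) add -uv.
The other patterns: stems beginning with b- insert -om- after the first vowel; stems beginning with d- add -oth; stems beginning with k- or z- add the prefix be-.
So girhogif → girhogifuv.

girhogifuv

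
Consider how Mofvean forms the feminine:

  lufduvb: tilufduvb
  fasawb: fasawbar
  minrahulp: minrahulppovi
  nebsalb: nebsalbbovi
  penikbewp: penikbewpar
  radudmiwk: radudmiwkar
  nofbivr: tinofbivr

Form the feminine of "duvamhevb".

"duvamhevb" has second-to-last letter 'v'. The stems whose second-to-last letter is 'v' (nofbivr → tinofbivr, lufduvb → tilufduvb) add the prefix ti-.
The other patterns: stems whose second-to-last letter is 'l' double the final consonant and add -ovi; stems whose second-to-last letter is 'w' add -ar.
So duvamhevb → tiduvamhevb.

tiduvamhevb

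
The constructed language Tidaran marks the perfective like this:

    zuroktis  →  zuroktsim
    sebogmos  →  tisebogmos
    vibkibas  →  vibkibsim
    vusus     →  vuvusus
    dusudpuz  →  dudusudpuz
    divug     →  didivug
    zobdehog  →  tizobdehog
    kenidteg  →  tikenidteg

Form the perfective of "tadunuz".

tatadunuz

"tadunuz" has last vowel 'u'. The stems whose last vowel is 'u' (dusudpuz → dudusudpuz, divug → didivug, vusus → vuvusus) repeat the first consonant+vowel as a prefix.
The other patterns: stems whose last vowel is 'e' or 'o' add the prefix ti-; stems whose last vowel is 'a' or 'i' delete the last vowel and add -im.
So tadunuz → tatadunuz.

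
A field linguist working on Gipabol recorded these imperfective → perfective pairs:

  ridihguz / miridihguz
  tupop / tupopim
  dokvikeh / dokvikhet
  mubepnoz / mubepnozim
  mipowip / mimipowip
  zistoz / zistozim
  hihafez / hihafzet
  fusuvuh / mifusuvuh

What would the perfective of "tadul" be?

hihafez and mubepnoz both end in -z yet inflect differently (hihafzet, mubepnozim), so the final letter is not what conditions the rule; the last vowel is.
"tadul" has last vowel 'u'. The stems whose last vowel is 'u' (fusuvuh → mifusuvuh, ridihguz → miridihguz) add the prefix mi-.
The other patterns: stems whose last vowel is 'e' delete the last vowel and add -et; stems whose last vowel is 'o' add -im.
So tadul → mitadul.

mitadul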